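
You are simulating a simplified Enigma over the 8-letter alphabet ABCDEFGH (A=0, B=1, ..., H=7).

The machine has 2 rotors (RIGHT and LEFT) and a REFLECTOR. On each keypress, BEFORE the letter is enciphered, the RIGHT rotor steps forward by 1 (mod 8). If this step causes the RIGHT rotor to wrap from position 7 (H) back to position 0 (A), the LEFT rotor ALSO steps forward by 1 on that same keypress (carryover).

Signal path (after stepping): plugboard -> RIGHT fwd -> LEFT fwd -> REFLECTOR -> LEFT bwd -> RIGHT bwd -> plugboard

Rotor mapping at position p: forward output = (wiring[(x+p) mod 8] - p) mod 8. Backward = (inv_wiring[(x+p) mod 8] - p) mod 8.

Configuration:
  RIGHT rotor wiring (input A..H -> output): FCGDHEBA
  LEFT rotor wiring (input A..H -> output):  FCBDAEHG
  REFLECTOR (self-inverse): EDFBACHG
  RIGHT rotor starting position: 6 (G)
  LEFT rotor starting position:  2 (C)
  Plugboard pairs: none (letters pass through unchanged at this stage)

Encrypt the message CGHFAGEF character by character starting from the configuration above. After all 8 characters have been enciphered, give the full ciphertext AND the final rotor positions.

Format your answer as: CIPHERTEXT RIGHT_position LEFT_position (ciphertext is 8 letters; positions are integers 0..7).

Char 1 ('C'): step: R->7, L=2; C->plug->C->R->D->L->C->refl->F->L'->E->R'->E->plug->E
Char 2 ('G'): step: R->0, L->3 (L advanced); G->plug->G->R->B->L->F->refl->C->L'->F->R'->A->plug->A
Char 3 ('H'): step: R->1, L=3; H->plug->H->R->E->L->D->refl->B->L'->C->R'->C->plug->C
Char 4 ('F'): step: R->2, L=3; F->plug->F->R->G->L->H->refl->G->L'->H->R'->E->plug->E
Char 5 ('A'): step: R->3, L=3; A->plug->A->R->A->L->A->refl->E->L'->D->R'->H->plug->H
Char 6 ('G'): step: R->4, L=3; G->plug->G->R->C->L->B->refl->D->L'->E->R'->D->plug->D
Char 7 ('E'): step: R->5, L=3; E->plug->E->R->F->L->C->refl->F->L'->B->R'->F->plug->F
Char 8 ('F'): step: R->6, L=3; F->plug->F->R->F->L->C->refl->F->L'->B->R'->G->plug->G
Final: ciphertext=EACEHDFG, RIGHT=6, LEFT=3

Answer: EACEHDFG 6 3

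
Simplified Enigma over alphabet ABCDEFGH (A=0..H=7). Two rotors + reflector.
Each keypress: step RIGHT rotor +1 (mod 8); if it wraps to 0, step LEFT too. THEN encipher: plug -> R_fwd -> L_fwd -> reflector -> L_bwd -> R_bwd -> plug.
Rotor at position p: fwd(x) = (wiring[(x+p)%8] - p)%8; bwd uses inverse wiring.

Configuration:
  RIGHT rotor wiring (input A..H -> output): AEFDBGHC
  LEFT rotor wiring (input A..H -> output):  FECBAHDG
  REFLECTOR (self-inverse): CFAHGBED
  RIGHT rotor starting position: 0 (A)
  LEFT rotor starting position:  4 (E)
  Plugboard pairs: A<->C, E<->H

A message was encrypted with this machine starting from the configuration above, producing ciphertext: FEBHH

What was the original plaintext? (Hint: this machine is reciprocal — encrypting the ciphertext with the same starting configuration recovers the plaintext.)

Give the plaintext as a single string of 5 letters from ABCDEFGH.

Char 1 ('F'): step: R->1, L=4; F->plug->F->R->G->L->G->refl->E->L'->A->R'->D->plug->D
Char 2 ('E'): step: R->2, L=4; E->plug->H->R->C->L->H->refl->D->L'->B->R'->B->plug->B
Char 3 ('B'): step: R->3, L=4; B->plug->B->R->G->L->G->refl->E->L'->A->R'->A->plug->C
Char 4 ('H'): step: R->4, L=4; H->plug->E->R->E->L->B->refl->F->L'->H->R'->H->plug->E
Char 5 ('H'): step: R->5, L=4; H->plug->E->R->H->L->F->refl->B->L'->E->R'->H->plug->E

Answer: DBCEE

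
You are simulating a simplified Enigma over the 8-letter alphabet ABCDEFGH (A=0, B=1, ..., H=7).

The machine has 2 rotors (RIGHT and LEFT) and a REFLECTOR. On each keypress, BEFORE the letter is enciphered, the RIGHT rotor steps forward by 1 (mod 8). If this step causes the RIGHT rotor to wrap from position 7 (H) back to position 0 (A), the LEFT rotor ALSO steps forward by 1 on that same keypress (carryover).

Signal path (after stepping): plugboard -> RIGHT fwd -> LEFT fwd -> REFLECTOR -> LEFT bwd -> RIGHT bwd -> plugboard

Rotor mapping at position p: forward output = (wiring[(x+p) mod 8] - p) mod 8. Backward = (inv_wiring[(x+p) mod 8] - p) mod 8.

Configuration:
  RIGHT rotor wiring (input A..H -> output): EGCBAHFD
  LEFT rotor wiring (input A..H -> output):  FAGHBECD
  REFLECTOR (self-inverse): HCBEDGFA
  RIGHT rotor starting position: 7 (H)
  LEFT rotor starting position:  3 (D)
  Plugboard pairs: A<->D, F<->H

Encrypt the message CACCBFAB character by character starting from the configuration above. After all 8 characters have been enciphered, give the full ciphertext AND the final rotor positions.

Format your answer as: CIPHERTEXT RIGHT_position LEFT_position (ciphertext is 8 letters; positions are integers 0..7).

Char 1 ('C'): step: R->0, L->4 (L advanced); C->plug->C->R->C->L->G->refl->F->L'->A->R'->E->plug->E
Char 2 ('A'): step: R->1, L=4; A->plug->D->R->H->L->D->refl->E->L'->F->R'->A->plug->D
Char 3 ('C'): step: R->2, L=4; C->plug->C->R->G->L->C->refl->B->L'->E->R'->H->plug->F
Char 4 ('C'): step: R->3, L=4; C->plug->C->R->E->L->B->refl->C->L'->G->R'->A->plug->D
Char 5 ('B'): step: R->4, L=4; B->plug->B->R->D->L->H->refl->A->L'->B->R'->C->plug->C
Char 6 ('F'): step: R->5, L=4; F->plug->H->R->D->L->H->refl->A->L'->B->R'->E->plug->E
Char 7 ('A'): step: R->6, L=4; A->plug->D->R->A->L->F->refl->G->L'->C->R'->G->plug->G
Char 8 ('B'): step: R->7, L=4; B->plug->B->R->F->L->E->refl->D->L'->H->R'->C->plug->C
Final: ciphertext=EDFDCEGC, RIGHT=7, LEFT=4

Answer: EDFDCEGC 7 4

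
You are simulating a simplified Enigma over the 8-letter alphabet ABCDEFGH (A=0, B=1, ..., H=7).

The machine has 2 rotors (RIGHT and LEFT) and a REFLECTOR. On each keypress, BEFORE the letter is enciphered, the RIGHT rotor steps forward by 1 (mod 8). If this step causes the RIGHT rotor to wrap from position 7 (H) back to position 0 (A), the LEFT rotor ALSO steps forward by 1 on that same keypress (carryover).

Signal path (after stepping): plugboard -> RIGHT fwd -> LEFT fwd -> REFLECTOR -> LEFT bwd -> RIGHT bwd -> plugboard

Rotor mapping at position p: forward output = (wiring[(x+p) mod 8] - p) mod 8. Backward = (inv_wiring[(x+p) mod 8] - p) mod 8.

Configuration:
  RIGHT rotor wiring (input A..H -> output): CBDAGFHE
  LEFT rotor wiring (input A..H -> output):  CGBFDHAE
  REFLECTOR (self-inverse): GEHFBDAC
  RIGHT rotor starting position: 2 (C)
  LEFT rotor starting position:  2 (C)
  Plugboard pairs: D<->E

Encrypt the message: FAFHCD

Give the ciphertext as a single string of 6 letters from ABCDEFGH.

Char 1 ('F'): step: R->3, L=2; F->plug->F->R->H->L->E->refl->B->L'->C->R'->C->plug->C
Char 2 ('A'): step: R->4, L=2; A->plug->A->R->C->L->B->refl->E->L'->H->R'->G->plug->G
Char 3 ('F'): step: R->5, L=2; F->plug->F->R->G->L->A->refl->G->L'->E->R'->E->plug->D
Char 4 ('H'): step: R->6, L=2; H->plug->H->R->H->L->E->refl->B->L'->C->R'->F->plug->F
Char 5 ('C'): step: R->7, L=2; C->plug->C->R->C->L->B->refl->E->L'->H->R'->F->plug->F
Char 6 ('D'): step: R->0, L->3 (L advanced); D->plug->E->R->G->L->D->refl->F->L'->D->R'->C->plug->C

Answer: CGDFFC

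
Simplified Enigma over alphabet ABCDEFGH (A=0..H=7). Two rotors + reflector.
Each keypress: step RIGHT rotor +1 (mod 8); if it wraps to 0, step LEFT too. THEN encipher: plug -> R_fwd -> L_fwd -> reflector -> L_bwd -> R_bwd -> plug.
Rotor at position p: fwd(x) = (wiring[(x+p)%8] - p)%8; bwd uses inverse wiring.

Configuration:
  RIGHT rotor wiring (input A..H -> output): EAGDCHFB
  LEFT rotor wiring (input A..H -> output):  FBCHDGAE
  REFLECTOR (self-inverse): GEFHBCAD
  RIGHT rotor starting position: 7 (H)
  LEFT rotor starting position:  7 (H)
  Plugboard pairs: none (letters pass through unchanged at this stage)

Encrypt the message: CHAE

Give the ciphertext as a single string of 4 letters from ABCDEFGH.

Answer: GFEG

Derivation:
Char 1 ('C'): step: R->0, L->0 (L advanced); C->plug->C->R->G->L->A->refl->G->L'->F->R'->G->plug->G
Char 2 ('H'): step: R->1, L=0; H->plug->H->R->D->L->H->refl->D->L'->E->R'->F->plug->F
Char 3 ('A'): step: R->2, L=0; A->plug->A->R->E->L->D->refl->H->L'->D->R'->E->plug->E
Char 4 ('E'): step: R->3, L=0; E->plug->E->R->G->L->A->refl->G->L'->F->R'->G->plug->G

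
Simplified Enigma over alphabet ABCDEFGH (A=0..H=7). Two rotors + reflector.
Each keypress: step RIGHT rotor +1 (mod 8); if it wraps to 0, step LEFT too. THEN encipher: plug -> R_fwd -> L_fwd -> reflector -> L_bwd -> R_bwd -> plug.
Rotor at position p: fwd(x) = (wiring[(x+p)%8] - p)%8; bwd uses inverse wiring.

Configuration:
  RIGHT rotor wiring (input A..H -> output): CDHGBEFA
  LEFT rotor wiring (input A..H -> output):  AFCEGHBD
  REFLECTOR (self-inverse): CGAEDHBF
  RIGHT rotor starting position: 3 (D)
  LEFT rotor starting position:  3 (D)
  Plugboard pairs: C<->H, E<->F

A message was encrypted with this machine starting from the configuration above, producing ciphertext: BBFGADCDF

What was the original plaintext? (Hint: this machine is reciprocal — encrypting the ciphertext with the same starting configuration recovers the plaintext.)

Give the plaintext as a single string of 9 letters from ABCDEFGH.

Char 1 ('B'): step: R->4, L=3; B->plug->B->R->A->L->B->refl->G->L'->D->R'->G->plug->G
Char 2 ('B'): step: R->5, L=3; B->plug->B->R->A->L->B->refl->G->L'->D->R'->C->plug->H
Char 3 ('F'): step: R->6, L=3; F->plug->E->R->B->L->D->refl->E->L'->C->R'->B->plug->B
Char 4 ('G'): step: R->7, L=3; G->plug->G->R->F->L->F->refl->H->L'->H->R'->E->plug->F
Char 5 ('A'): step: R->0, L->4 (L advanced); A->plug->A->R->C->L->F->refl->H->L'->D->R'->B->plug->B
Char 6 ('D'): step: R->1, L=4; D->plug->D->R->A->L->C->refl->A->L'->H->R'->G->plug->G
Char 7 ('C'): step: R->2, L=4; C->plug->H->R->B->L->D->refl->E->L'->E->R'->B->plug->B
Char 8 ('D'): step: R->3, L=4; D->plug->D->R->C->L->F->refl->H->L'->D->R'->A->plug->A
Char 9 ('F'): step: R->4, L=4; F->plug->E->R->G->L->G->refl->B->L'->F->R'->A->plug->A

Answer: GHBFBGBAA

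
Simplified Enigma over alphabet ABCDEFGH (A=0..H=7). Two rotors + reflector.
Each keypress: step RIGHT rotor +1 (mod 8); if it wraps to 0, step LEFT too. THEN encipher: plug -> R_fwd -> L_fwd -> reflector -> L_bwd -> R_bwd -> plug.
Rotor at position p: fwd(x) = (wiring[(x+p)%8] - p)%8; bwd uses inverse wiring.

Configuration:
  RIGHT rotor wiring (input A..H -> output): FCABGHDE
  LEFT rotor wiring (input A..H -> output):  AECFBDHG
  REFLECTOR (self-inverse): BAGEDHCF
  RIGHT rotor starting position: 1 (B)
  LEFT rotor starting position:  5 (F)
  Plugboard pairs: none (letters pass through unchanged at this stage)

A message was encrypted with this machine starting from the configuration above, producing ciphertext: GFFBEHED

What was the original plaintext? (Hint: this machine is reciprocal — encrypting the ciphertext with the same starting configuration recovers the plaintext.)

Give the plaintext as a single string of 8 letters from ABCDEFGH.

Answer: BAAABAHB

Derivation:
Char 1 ('G'): step: R->2, L=5; G->plug->G->R->D->L->D->refl->E->L'->H->R'->B->plug->B
Char 2 ('F'): step: R->3, L=5; F->plug->F->R->C->L->B->refl->A->L'->G->R'->A->plug->A
Char 3 ('F'): step: R->4, L=5; F->plug->F->R->G->L->A->refl->B->L'->C->R'->A->plug->A
Char 4 ('B'): step: R->5, L=5; B->plug->B->R->G->L->A->refl->B->L'->C->R'->A->plug->A
Char 5 ('E'): step: R->6, L=5; E->plug->E->R->C->L->B->refl->A->L'->G->R'->B->plug->B
Char 6 ('H'): step: R->7, L=5; H->plug->H->R->E->L->H->refl->F->L'->F->R'->A->plug->A
Char 7 ('E'): step: R->0, L->6 (L advanced); E->plug->E->R->G->L->D->refl->E->L'->E->R'->H->plug->H
Char 8 ('D'): step: R->1, L=6; D->plug->D->R->F->L->H->refl->F->L'->H->R'->B->plug->B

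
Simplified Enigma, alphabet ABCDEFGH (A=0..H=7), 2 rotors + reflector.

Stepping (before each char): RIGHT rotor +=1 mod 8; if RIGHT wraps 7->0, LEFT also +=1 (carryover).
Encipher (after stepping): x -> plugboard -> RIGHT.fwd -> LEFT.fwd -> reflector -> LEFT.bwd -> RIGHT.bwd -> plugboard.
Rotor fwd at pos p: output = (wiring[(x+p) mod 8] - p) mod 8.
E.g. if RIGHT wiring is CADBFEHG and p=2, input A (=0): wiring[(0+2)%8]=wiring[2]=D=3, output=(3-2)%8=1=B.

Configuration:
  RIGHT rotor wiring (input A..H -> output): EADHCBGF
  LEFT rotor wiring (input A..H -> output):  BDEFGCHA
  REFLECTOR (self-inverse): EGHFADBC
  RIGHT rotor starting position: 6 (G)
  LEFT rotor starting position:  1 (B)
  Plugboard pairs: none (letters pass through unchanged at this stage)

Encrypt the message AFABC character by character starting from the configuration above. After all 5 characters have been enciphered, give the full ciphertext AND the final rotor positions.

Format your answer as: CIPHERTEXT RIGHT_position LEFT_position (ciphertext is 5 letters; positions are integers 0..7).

Char 1 ('A'): step: R->7, L=1; A->plug->A->R->G->L->H->refl->C->L'->A->R'->E->plug->E
Char 2 ('F'): step: R->0, L->2 (L advanced); F->plug->F->R->B->L->D->refl->F->L'->E->R'->A->plug->A
Char 3 ('A'): step: R->1, L=2; A->plug->A->R->H->L->B->refl->G->L'->F->R'->F->plug->F
Char 4 ('B'): step: R->2, L=2; B->plug->B->R->F->L->G->refl->B->L'->H->R'->D->plug->D
Char 5 ('C'): step: R->3, L=2; C->plug->C->R->G->L->H->refl->C->L'->A->R'->H->plug->H
Final: ciphertext=EAFDH, RIGHT=3, LEFT=2

Answer: EAFDH 3 2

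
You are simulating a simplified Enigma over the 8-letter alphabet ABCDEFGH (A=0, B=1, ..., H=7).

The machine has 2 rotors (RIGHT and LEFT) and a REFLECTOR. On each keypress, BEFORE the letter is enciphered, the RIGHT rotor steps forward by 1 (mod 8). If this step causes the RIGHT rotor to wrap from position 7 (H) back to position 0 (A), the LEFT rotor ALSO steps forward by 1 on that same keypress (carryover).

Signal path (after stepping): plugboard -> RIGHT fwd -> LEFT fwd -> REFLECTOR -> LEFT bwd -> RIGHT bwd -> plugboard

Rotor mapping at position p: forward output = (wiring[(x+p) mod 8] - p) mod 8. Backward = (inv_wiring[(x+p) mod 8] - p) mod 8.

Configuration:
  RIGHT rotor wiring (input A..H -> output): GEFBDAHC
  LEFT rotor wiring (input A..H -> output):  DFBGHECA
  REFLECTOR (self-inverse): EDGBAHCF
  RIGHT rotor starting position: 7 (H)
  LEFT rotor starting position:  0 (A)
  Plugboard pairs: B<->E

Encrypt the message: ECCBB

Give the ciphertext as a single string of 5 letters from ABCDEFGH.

Answer: CGFFD

Derivation:
Char 1 ('E'): step: R->0, L->1 (L advanced); E->plug->B->R->E->L->D->refl->B->L'->F->R'->C->plug->C
Char 2 ('C'): step: R->1, L=1; C->plug->C->R->A->L->E->refl->A->L'->B->R'->G->plug->G
Char 3 ('C'): step: R->2, L=1; C->plug->C->R->B->L->A->refl->E->L'->A->R'->F->plug->F
Char 4 ('B'): step: R->3, L=1; B->plug->E->R->H->L->C->refl->G->L'->D->R'->F->plug->F
Char 5 ('B'): step: R->4, L=1; B->plug->E->R->C->L->F->refl->H->L'->G->R'->D->plug->D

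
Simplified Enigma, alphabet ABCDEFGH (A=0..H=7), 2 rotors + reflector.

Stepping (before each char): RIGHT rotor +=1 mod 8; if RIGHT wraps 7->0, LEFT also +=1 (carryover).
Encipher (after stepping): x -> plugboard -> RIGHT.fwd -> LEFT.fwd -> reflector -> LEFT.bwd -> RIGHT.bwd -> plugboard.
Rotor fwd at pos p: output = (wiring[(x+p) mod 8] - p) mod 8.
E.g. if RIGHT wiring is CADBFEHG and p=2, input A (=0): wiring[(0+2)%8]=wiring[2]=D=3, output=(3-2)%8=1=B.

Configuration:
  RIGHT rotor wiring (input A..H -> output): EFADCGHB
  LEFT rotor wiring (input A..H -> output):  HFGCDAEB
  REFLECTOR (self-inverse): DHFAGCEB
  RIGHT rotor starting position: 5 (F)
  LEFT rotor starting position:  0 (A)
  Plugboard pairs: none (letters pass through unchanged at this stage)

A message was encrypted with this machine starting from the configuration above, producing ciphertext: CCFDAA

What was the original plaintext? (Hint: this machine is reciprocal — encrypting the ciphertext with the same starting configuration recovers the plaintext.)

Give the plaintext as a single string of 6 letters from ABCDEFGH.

Answer: EABHEB

Derivation:
Char 1 ('C'): step: R->6, L=0; C->plug->C->R->G->L->E->refl->G->L'->C->R'->E->plug->E
Char 2 ('C'): step: R->7, L=0; C->plug->C->R->G->L->E->refl->G->L'->C->R'->A->plug->A
Char 3 ('F'): step: R->0, L->1 (L advanced); F->plug->F->R->G->L->A->refl->D->L'->F->R'->B->plug->B
Char 4 ('D'): step: R->1, L=1; D->plug->D->R->B->L->F->refl->C->L'->D->R'->H->plug->H
Char 5 ('A'): step: R->2, L=1; A->plug->A->R->G->L->A->refl->D->L'->F->R'->E->plug->E
Char 6 ('A'): step: R->3, L=1; A->plug->A->R->A->L->E->refl->G->L'->H->R'->B->plug->B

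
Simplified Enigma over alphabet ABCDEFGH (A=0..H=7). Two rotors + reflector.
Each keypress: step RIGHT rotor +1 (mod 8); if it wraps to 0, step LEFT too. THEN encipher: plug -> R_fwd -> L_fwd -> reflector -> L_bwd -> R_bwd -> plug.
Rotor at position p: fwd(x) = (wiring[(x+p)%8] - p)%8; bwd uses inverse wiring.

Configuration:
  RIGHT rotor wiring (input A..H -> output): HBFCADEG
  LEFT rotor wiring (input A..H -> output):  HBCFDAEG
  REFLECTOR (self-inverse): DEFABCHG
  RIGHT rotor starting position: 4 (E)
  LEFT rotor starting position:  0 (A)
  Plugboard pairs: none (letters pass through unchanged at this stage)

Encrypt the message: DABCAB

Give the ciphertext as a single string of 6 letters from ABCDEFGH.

Char 1 ('D'): step: R->5, L=0; D->plug->D->R->C->L->C->refl->F->L'->D->R'->H->plug->H
Char 2 ('A'): step: R->6, L=0; A->plug->A->R->G->L->E->refl->B->L'->B->R'->C->plug->C
Char 3 ('B'): step: R->7, L=0; B->plug->B->R->A->L->H->refl->G->L'->H->R'->A->plug->A
Char 4 ('C'): step: R->0, L->1 (L advanced); C->plug->C->R->F->L->D->refl->A->L'->A->R'->E->plug->E
Char 5 ('A'): step: R->1, L=1; A->plug->A->R->A->L->A->refl->D->L'->F->R'->G->plug->G
Char 6 ('B'): step: R->2, L=1; B->plug->B->R->A->L->A->refl->D->L'->F->R'->G->plug->G

Answer: HCAEGG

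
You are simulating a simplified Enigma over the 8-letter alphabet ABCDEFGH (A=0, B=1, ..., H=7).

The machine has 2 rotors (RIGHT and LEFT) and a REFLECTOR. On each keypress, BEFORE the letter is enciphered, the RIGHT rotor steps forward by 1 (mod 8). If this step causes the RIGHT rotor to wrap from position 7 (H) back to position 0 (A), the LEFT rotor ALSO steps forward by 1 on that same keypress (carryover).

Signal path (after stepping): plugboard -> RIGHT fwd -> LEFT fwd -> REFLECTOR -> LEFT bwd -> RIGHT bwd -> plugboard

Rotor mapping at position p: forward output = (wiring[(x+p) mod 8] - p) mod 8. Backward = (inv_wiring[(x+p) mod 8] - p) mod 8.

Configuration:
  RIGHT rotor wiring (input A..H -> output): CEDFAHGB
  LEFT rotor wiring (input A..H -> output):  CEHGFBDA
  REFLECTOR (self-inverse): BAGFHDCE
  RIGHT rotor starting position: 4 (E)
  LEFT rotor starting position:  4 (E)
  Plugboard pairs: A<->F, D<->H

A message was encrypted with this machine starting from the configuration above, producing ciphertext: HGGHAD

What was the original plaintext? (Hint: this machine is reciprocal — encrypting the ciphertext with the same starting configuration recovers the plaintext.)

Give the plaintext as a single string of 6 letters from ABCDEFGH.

Char 1 ('H'): step: R->5, L=4; H->plug->D->R->F->L->A->refl->B->L'->A->R'->G->plug->G
Char 2 ('G'): step: R->6, L=4; G->plug->G->R->C->L->H->refl->E->L'->D->R'->B->plug->B
Char 3 ('G'): step: R->7, L=4; G->plug->G->R->A->L->B->refl->A->L'->F->R'->C->plug->C
Char 4 ('H'): step: R->0, L->5 (L advanced); H->plug->D->R->F->L->C->refl->G->L'->B->R'->H->plug->D
Char 5 ('A'): step: R->1, L=5; A->plug->F->R->F->L->C->refl->G->L'->B->R'->H->plug->D
Char 6 ('D'): step: R->2, L=5; D->plug->H->R->C->L->D->refl->F->L'->D->R'->B->plug->B

Answer: GBCDDB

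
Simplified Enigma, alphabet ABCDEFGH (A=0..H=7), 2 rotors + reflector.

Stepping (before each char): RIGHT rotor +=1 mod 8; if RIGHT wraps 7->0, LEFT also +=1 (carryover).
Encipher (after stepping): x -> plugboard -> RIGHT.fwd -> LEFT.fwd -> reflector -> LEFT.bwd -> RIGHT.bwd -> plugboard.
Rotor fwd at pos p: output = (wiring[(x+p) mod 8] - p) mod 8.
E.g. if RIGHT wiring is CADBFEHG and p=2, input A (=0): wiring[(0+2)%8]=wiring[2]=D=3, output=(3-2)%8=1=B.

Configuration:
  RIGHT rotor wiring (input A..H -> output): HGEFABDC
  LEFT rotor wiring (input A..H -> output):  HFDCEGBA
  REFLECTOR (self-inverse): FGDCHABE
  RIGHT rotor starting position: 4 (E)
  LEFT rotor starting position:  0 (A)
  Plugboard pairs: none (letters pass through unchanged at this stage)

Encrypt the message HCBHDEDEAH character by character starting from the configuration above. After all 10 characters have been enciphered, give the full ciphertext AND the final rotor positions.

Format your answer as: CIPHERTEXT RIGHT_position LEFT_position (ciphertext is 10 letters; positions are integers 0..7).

Answer: DFHAFBCHCC 6 1

Derivation:
Char 1 ('H'): step: R->5, L=0; H->plug->H->R->D->L->C->refl->D->L'->C->R'->D->plug->D
Char 2 ('C'): step: R->6, L=0; C->plug->C->R->B->L->F->refl->A->L'->H->R'->F->plug->F
Char 3 ('B'): step: R->7, L=0; B->plug->B->R->A->L->H->refl->E->L'->E->R'->H->plug->H
Char 4 ('H'): step: R->0, L->1 (L advanced); H->plug->H->R->C->L->B->refl->G->L'->H->R'->A->plug->A
Char 5 ('D'): step: R->1, L=1; D->plug->D->R->H->L->G->refl->B->L'->C->R'->F->plug->F
Char 6 ('E'): step: R->2, L=1; E->plug->E->R->B->L->C->refl->D->L'->D->R'->B->plug->B
Char 7 ('D'): step: R->3, L=1; D->plug->D->R->A->L->E->refl->H->L'->G->R'->C->plug->C
Char 8 ('E'): step: R->4, L=1; E->plug->E->R->D->L->D->refl->C->L'->B->R'->H->plug->H
Char 9 ('A'): step: R->5, L=1; A->plug->A->R->E->L->F->refl->A->L'->F->R'->C->plug->C
Char 10 ('H'): step: R->6, L=1; H->plug->H->R->D->L->D->refl->C->L'->B->R'->C->plug->C
Final: ciphertext=DFHAFBCHCC, RIGHT=6, LEFT=1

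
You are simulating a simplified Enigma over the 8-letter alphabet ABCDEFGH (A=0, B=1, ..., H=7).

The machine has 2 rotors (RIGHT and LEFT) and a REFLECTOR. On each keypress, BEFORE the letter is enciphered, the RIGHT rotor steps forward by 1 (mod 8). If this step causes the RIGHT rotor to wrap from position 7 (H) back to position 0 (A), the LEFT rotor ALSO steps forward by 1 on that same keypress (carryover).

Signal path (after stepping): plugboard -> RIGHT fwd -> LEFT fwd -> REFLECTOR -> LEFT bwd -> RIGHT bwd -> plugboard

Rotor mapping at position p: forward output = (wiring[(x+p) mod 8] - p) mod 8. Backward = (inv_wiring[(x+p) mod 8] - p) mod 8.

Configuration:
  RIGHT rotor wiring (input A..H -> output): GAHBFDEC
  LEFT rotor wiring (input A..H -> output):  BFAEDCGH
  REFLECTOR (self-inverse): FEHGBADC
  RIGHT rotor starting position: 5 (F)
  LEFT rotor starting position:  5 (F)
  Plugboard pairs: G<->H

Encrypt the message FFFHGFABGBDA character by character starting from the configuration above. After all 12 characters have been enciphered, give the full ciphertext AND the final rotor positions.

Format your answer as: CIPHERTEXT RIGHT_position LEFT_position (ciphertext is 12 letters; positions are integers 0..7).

Char 1 ('F'): step: R->6, L=5; F->plug->F->R->D->L->E->refl->B->L'->B->R'->E->plug->E
Char 2 ('F'): step: R->7, L=5; F->plug->F->R->G->L->H->refl->C->L'->C->R'->E->plug->E
Char 3 ('F'): step: R->0, L->6 (L advanced); F->plug->F->R->D->L->H->refl->C->L'->E->R'->G->plug->H
Char 4 ('H'): step: R->1, L=6; H->plug->G->R->B->L->B->refl->E->L'->H->R'->A->plug->A
Char 5 ('G'): step: R->2, L=6; G->plug->H->R->G->L->F->refl->A->L'->A->R'->F->plug->F
Char 6 ('F'): step: R->3, L=6; F->plug->F->R->D->L->H->refl->C->L'->E->R'->H->plug->G
Char 7 ('A'): step: R->4, L=6; A->plug->A->R->B->L->B->refl->E->L'->H->R'->B->plug->B
Char 8 ('B'): step: R->5, L=6; B->plug->B->R->H->L->E->refl->B->L'->B->R'->D->plug->D
Char 9 ('G'): step: R->6, L=6; G->plug->H->R->F->L->G->refl->D->L'->C->R'->D->plug->D
Char 10 ('B'): step: R->7, L=6; B->plug->B->R->H->L->E->refl->B->L'->B->R'->C->plug->C
Char 11 ('D'): step: R->0, L->7 (L advanced); D->plug->D->R->B->L->C->refl->H->L'->H->R'->C->plug->C
Char 12 ('A'): step: R->1, L=7; A->plug->A->R->H->L->H->refl->C->L'->B->R'->G->plug->H
Final: ciphertext=EEHAFGBDDCCH, RIGHT=1, LEFT=7

Answer: EEHAFGBDDCCH 1 7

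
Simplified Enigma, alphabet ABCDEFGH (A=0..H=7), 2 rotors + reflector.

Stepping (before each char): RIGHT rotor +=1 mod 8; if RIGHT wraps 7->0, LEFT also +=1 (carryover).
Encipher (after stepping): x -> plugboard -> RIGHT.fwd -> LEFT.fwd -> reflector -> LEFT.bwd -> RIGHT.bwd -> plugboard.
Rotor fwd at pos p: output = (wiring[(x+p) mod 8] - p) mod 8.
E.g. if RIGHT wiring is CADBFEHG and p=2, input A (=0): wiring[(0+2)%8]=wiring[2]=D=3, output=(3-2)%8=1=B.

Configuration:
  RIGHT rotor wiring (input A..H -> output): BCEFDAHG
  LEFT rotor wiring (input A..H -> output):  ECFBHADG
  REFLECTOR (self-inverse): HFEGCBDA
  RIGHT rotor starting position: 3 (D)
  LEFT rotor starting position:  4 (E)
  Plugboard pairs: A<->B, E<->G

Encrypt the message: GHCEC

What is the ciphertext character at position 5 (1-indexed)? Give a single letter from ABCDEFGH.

Char 1 ('G'): step: R->4, L=4; G->plug->E->R->F->L->G->refl->D->L'->A->R'->G->plug->E
Char 2 ('H'): step: R->5, L=4; H->plug->H->R->G->L->B->refl->F->L'->H->R'->F->plug->F
Char 3 ('C'): step: R->6, L=4; C->plug->C->R->D->L->C->refl->E->L'->B->R'->A->plug->B
Char 4 ('E'): step: R->7, L=4; E->plug->G->R->B->L->E->refl->C->L'->D->R'->C->plug->C
Char 5 ('C'): step: R->0, L->5 (L advanced); C->plug->C->R->E->L->F->refl->B->L'->C->R'->B->plug->A

A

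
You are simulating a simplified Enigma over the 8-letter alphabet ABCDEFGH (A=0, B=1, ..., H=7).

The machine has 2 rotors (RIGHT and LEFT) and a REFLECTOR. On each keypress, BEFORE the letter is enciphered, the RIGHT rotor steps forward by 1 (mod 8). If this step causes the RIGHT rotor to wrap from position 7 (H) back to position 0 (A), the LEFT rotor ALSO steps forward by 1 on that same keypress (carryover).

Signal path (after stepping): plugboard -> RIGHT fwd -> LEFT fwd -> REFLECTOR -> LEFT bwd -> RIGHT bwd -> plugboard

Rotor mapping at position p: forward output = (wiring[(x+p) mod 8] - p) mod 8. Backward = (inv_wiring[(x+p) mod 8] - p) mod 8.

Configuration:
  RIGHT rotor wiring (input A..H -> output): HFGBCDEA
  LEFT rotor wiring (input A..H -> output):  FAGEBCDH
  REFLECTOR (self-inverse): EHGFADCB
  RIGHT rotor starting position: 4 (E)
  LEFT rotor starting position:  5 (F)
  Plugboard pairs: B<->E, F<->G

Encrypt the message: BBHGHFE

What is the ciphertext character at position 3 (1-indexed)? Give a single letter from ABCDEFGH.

Char 1 ('B'): step: R->5, L=5; B->plug->E->R->A->L->F->refl->D->L'->E->R'->G->plug->F
Char 2 ('B'): step: R->6, L=5; B->plug->E->R->A->L->F->refl->D->L'->E->R'->G->plug->F
Char 3 ('H'): step: R->7, L=5; H->plug->H->R->F->L->B->refl->H->L'->G->R'->C->plug->C

C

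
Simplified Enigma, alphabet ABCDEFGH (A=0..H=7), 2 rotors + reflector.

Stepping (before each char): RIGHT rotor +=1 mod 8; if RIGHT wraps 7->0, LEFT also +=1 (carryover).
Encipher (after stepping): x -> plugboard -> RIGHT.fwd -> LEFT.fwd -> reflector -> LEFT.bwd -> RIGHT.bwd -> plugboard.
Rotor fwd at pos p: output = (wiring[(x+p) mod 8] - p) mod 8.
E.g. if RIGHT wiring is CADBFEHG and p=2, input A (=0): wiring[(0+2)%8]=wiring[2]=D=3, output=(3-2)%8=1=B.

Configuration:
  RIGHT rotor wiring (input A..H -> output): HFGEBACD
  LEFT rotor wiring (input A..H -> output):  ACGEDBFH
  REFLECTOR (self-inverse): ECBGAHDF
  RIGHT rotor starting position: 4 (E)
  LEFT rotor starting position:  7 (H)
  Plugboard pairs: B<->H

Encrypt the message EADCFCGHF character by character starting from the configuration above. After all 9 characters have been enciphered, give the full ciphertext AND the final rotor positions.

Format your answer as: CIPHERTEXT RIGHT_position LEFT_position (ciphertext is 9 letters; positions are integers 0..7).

Answer: HGFAHDFGH 5 0

Derivation:
Char 1 ('E'): step: R->5, L=7; E->plug->E->R->A->L->A->refl->E->L'->F->R'->B->plug->H
Char 2 ('A'): step: R->6, L=7; A->plug->A->R->E->L->F->refl->H->L'->D->R'->G->plug->G
Char 3 ('D'): step: R->7, L=7; D->plug->D->R->H->L->G->refl->D->L'->C->R'->F->plug->F
Char 4 ('C'): step: R->0, L->0 (L advanced); C->plug->C->R->G->L->F->refl->H->L'->H->R'->A->plug->A
Char 5 ('F'): step: R->1, L=0; F->plug->F->R->B->L->C->refl->B->L'->F->R'->B->plug->H
Char 6 ('C'): step: R->2, L=0; C->plug->C->R->H->L->H->refl->F->L'->G->R'->D->plug->D
Char 7 ('G'): step: R->3, L=0; G->plug->G->R->C->L->G->refl->D->L'->E->R'->F->plug->F
Char 8 ('H'): step: R->4, L=0; H->plug->B->R->E->L->D->refl->G->L'->C->R'->G->plug->G
Char 9 ('F'): step: R->5, L=0; F->plug->F->R->B->L->C->refl->B->L'->F->R'->B->plug->H
Final: ciphertext=HGFAHDFGH, RIGHT=5, LEFT=0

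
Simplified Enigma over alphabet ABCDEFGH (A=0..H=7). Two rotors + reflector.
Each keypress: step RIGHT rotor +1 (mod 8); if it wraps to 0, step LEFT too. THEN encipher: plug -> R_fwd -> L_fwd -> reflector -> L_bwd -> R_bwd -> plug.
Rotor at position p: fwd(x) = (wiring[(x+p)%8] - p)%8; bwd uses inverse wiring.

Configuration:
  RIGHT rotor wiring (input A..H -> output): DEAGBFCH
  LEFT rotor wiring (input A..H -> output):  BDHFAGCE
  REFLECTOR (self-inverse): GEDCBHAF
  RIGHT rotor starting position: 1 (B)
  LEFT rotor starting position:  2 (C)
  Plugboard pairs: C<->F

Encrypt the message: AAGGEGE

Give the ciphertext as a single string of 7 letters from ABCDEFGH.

Answer: EDHBAAA

Derivation:
Char 1 ('A'): step: R->2, L=2; A->plug->A->R->G->L->H->refl->F->L'->A->R'->E->plug->E
Char 2 ('A'): step: R->3, L=2; A->plug->A->R->D->L->E->refl->B->L'->H->R'->D->plug->D
Char 3 ('G'): step: R->4, L=2; G->plug->G->R->E->L->A->refl->G->L'->C->R'->H->plug->H
Char 4 ('G'): step: R->5, L=2; G->plug->G->R->B->L->D->refl->C->L'->F->R'->B->plug->B
Char 5 ('E'): step: R->6, L=2; E->plug->E->R->C->L->G->refl->A->L'->E->R'->A->plug->A
Char 6 ('G'): step: R->7, L=2; G->plug->G->R->G->L->H->refl->F->L'->A->R'->A->plug->A
Char 7 ('E'): step: R->0, L->3 (L advanced); E->plug->E->R->B->L->F->refl->H->L'->D->R'->A->plug->A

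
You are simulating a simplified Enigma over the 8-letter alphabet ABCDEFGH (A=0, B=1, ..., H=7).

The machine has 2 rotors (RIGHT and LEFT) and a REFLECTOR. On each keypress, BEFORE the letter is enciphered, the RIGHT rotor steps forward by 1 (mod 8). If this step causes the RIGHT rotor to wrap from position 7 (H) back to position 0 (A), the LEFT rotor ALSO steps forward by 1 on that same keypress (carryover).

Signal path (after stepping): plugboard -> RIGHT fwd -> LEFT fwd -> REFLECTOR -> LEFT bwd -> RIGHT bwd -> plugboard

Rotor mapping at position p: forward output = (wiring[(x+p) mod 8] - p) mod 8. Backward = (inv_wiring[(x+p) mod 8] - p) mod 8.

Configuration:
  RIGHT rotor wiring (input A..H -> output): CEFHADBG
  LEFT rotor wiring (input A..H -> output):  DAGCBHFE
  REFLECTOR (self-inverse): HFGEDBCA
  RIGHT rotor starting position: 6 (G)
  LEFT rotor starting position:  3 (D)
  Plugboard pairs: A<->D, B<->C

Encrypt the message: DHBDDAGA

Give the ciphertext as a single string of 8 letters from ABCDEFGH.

Char 1 ('D'): step: R->7, L=3; D->plug->A->R->H->L->D->refl->E->L'->C->R'->H->plug->H
Char 2 ('H'): step: R->0, L->4 (L advanced); H->plug->H->R->G->L->C->refl->G->L'->H->R'->D->plug->A
Char 3 ('B'): step: R->1, L=4; B->plug->C->R->G->L->C->refl->G->L'->H->R'->D->plug->A
Char 4 ('D'): step: R->2, L=4; D->plug->A->R->D->L->A->refl->H->L'->E->R'->F->plug->F
Char 5 ('D'): step: R->3, L=4; D->plug->A->R->E->L->H->refl->A->L'->D->R'->E->plug->E
Char 6 ('A'): step: R->4, L=4; A->plug->D->R->C->L->B->refl->F->L'->A->R'->F->plug->F
Char 7 ('G'): step: R->5, L=4; G->plug->G->R->C->L->B->refl->F->L'->A->R'->F->plug->F
Char 8 ('A'): step: R->6, L=4; A->plug->D->R->G->L->C->refl->G->L'->H->R'->E->plug->E

Answer: HAAFEFFE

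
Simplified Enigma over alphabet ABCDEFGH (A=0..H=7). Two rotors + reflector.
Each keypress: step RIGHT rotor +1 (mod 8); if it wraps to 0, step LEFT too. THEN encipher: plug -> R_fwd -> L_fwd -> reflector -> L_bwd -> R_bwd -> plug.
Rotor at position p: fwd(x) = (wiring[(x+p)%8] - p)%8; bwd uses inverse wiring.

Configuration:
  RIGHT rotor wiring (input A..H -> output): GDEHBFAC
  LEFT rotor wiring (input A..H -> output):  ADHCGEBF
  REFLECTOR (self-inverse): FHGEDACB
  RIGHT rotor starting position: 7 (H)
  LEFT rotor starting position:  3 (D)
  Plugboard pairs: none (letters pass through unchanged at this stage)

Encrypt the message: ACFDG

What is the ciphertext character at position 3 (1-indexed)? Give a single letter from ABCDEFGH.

Char 1 ('A'): step: R->0, L->4 (L advanced); A->plug->A->R->G->L->D->refl->E->L'->E->R'->C->plug->C
Char 2 ('C'): step: R->1, L=4; C->plug->C->R->G->L->D->refl->E->L'->E->R'->E->plug->E
Char 3 ('F'): step: R->2, L=4; F->plug->F->R->A->L->C->refl->G->L'->H->R'->C->plug->C

C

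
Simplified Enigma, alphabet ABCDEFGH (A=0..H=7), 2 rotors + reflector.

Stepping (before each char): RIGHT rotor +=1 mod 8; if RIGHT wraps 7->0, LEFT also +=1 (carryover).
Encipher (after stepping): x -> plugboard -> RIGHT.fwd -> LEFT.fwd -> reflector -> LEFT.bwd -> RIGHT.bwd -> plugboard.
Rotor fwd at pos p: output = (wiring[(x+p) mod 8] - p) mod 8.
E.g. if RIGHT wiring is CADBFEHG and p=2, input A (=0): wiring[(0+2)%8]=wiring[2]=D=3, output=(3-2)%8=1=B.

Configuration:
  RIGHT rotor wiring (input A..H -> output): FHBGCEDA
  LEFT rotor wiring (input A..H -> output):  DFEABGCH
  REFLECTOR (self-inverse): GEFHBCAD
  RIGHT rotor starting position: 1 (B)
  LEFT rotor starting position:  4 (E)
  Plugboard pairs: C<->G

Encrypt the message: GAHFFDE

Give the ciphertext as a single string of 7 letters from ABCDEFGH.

Char 1 ('G'): step: R->2, L=4; G->plug->C->R->A->L->F->refl->C->L'->B->R'->E->plug->E
Char 2 ('A'): step: R->3, L=4; A->plug->A->R->D->L->D->refl->H->L'->E->R'->G->plug->C
Char 3 ('H'): step: R->4, L=4; H->plug->H->R->C->L->G->refl->A->L'->G->R'->A->plug->A
Char 4 ('F'): step: R->5, L=4; F->plug->F->R->E->L->H->refl->D->L'->D->R'->C->plug->G
Char 5 ('F'): step: R->6, L=4; F->plug->F->R->A->L->F->refl->C->L'->B->R'->D->plug->D
Char 6 ('D'): step: R->7, L=4; D->plug->D->R->C->L->G->refl->A->L'->G->R'->B->plug->B
Char 7 ('E'): step: R->0, L->5 (L advanced); E->plug->E->R->C->L->C->refl->F->L'->B->R'->C->plug->G

Answer: ECAGDBG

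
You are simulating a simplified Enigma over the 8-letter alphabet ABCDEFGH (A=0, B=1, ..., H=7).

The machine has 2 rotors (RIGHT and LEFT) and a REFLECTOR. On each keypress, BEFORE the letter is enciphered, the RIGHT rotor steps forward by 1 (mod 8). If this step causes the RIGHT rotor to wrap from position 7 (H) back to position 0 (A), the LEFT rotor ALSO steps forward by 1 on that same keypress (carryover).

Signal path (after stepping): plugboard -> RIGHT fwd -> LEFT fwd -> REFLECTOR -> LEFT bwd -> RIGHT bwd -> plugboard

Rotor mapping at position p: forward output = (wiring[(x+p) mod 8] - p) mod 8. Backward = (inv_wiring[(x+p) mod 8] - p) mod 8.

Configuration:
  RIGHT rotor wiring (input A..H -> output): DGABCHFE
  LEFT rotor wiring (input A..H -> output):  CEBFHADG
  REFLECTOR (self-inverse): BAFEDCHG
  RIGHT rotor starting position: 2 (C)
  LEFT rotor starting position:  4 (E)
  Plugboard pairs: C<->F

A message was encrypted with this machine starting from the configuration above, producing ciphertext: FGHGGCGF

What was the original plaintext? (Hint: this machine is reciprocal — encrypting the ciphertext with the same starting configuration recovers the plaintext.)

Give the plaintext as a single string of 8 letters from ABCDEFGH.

Answer: DCFEDABD

Derivation:
Char 1 ('F'): step: R->3, L=4; F->plug->C->R->E->L->G->refl->H->L'->C->R'->D->plug->D
Char 2 ('G'): step: R->4, L=4; G->plug->G->R->E->L->G->refl->H->L'->C->R'->F->plug->C
Char 3 ('H'): step: R->5, L=4; H->plug->H->R->F->L->A->refl->B->L'->H->R'->C->plug->F
Char 4 ('G'): step: R->6, L=4; G->plug->G->R->E->L->G->refl->H->L'->C->R'->E->plug->E
Char 5 ('G'): step: R->7, L=4; G->plug->G->R->A->L->D->refl->E->L'->B->R'->D->plug->D
Char 6 ('C'): step: R->0, L->5 (L advanced); C->plug->F->R->H->L->C->refl->F->L'->D->R'->A->plug->A
Char 7 ('G'): step: R->1, L=5; G->plug->G->R->D->L->F->refl->C->L'->H->R'->B->plug->B
Char 8 ('F'): step: R->2, L=5; F->plug->C->R->A->L->D->refl->E->L'->F->R'->D->plug->D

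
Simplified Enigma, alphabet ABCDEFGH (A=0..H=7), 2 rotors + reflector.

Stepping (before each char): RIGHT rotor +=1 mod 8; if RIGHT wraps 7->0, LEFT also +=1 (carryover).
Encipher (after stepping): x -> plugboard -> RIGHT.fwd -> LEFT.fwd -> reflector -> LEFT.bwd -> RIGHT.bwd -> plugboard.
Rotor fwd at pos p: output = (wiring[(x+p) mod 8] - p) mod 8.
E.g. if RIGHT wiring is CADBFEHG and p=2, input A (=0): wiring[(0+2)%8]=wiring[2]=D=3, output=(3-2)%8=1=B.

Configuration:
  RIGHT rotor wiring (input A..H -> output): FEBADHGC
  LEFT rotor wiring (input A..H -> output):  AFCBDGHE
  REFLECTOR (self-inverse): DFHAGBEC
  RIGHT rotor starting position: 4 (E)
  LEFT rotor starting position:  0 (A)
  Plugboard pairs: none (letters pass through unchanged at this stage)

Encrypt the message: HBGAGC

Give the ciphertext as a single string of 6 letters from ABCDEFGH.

Char 1 ('H'): step: R->5, L=0; H->plug->H->R->G->L->H->refl->C->L'->C->R'->A->plug->A
Char 2 ('B'): step: R->6, L=0; B->plug->B->R->E->L->D->refl->A->L'->A->R'->A->plug->A
Char 3 ('G'): step: R->7, L=0; G->plug->G->R->A->L->A->refl->D->L'->E->R'->F->plug->F
Char 4 ('A'): step: R->0, L->1 (L advanced); A->plug->A->R->F->L->G->refl->E->L'->A->R'->D->plug->D
Char 5 ('G'): step: R->1, L=1; G->plug->G->R->B->L->B->refl->F->L'->E->R'->H->plug->H
Char 6 ('C'): step: R->2, L=1; C->plug->C->R->B->L->B->refl->F->L'->E->R'->E->plug->E

Answer: AAFDHE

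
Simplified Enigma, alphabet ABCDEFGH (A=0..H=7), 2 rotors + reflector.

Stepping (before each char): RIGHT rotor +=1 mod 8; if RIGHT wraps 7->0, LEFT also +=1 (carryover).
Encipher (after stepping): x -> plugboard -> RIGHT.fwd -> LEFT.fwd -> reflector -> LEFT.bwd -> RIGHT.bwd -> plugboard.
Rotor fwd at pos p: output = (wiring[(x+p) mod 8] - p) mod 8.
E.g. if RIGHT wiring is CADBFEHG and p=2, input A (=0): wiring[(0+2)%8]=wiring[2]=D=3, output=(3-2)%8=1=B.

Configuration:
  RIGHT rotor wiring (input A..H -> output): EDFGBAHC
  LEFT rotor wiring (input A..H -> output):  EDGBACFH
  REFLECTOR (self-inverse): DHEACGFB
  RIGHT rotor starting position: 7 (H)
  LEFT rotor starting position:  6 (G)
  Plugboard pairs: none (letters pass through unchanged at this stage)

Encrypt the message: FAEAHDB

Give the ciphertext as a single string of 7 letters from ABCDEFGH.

Char 1 ('F'): step: R->0, L->7 (L advanced); F->plug->F->R->A->L->A->refl->D->L'->G->R'->D->plug->D
Char 2 ('A'): step: R->1, L=7; A->plug->A->R->C->L->E->refl->C->L'->E->R'->B->plug->B
Char 3 ('E'): step: R->2, L=7; E->plug->E->R->F->L->B->refl->H->L'->D->R'->A->plug->A
Char 4 ('A'): step: R->3, L=7; A->plug->A->R->D->L->H->refl->B->L'->F->R'->C->plug->C
Char 5 ('H'): step: R->4, L=7; H->plug->H->R->C->L->E->refl->C->L'->E->R'->B->plug->B
Char 6 ('D'): step: R->5, L=7; D->plug->D->R->H->L->G->refl->F->L'->B->R'->G->plug->G
Char 7 ('B'): step: R->6, L=7; B->plug->B->R->E->L->C->refl->E->L'->C->R'->H->plug->H

Answer: DBACBGH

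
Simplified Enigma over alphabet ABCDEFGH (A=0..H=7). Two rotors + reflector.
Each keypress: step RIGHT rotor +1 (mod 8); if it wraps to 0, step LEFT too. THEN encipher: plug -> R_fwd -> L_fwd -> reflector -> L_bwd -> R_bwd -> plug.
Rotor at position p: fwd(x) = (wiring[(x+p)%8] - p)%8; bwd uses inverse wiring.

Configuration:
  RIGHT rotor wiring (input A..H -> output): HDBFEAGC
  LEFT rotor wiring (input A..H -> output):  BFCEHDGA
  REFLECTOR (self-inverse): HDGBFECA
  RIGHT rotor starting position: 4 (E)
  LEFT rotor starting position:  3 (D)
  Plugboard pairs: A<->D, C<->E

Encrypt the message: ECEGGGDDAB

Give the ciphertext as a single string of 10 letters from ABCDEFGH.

Answer: CDGHCFHGCC

Derivation:
Char 1 ('E'): step: R->5, L=3; E->plug->C->R->F->L->G->refl->C->L'->G->R'->E->plug->C
Char 2 ('C'): step: R->6, L=3; C->plug->E->R->D->L->D->refl->B->L'->A->R'->A->plug->D
Char 3 ('E'): step: R->7, L=3; E->plug->C->R->E->L->F->refl->E->L'->B->R'->G->plug->G
Char 4 ('G'): step: R->0, L->4 (L advanced); G->plug->G->R->G->L->G->refl->C->L'->C->R'->H->plug->H
Char 5 ('G'): step: R->1, L=4; G->plug->G->R->B->L->H->refl->A->L'->H->R'->E->plug->C
Char 6 ('G'): step: R->2, L=4; G->plug->G->R->F->L->B->refl->D->L'->A->R'->F->plug->F
Char 7 ('D'): step: R->3, L=4; D->plug->A->R->C->L->C->refl->G->L'->G->R'->H->plug->H
Char 8 ('D'): step: R->4, L=4; D->plug->A->R->A->L->D->refl->B->L'->F->R'->G->plug->G
Char 9 ('A'): step: R->5, L=4; A->plug->D->R->C->L->C->refl->G->L'->G->R'->E->plug->C
Char 10 ('B'): step: R->6, L=4; B->plug->B->R->E->L->F->refl->E->L'->D->R'->E->plug->C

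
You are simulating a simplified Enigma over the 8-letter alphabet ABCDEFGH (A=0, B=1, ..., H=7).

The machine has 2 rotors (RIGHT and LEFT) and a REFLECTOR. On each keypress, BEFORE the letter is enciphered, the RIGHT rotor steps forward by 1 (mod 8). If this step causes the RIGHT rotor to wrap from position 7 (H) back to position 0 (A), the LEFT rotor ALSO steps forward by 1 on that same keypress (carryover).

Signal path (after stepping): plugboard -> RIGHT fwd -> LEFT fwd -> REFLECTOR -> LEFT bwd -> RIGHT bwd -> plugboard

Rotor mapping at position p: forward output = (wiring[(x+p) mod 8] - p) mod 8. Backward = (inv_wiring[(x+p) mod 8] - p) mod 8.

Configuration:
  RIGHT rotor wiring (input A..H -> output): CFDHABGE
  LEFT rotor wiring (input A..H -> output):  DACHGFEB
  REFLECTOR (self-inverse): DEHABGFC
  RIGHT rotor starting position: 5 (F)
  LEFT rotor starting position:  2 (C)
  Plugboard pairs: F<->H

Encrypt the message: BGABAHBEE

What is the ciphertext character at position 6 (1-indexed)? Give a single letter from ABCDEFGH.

Char 1 ('B'): step: R->6, L=2; B->plug->B->R->G->L->B->refl->E->L'->C->R'->G->plug->G
Char 2 ('G'): step: R->7, L=2; G->plug->G->R->C->L->E->refl->B->L'->G->R'->C->plug->C
Char 3 ('A'): step: R->0, L->3 (L advanced); A->plug->A->R->C->L->C->refl->H->L'->H->R'->D->plug->D
Char 4 ('B'): step: R->1, L=3; B->plug->B->R->C->L->C->refl->H->L'->H->R'->D->plug->D
Char 5 ('A'): step: R->2, L=3; A->plug->A->R->B->L->D->refl->A->L'->F->R'->B->plug->B
Char 6 ('H'): step: R->3, L=3; H->plug->F->R->H->L->H->refl->C->L'->C->R'->G->plug->G

G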